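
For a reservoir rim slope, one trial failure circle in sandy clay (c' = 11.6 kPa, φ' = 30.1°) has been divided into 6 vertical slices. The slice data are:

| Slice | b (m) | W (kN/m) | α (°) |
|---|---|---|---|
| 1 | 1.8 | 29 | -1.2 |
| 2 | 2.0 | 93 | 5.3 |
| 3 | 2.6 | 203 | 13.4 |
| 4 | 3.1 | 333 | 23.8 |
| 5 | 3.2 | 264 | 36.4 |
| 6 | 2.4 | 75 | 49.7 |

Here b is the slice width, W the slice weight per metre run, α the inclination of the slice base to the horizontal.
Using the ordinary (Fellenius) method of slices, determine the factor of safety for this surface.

FS = 1.78

Ordinary method of slices: FS = Σ[c'·Δl_i + (W_i cosα_i)·tanφ'] / Σ W_i sinα_i, with Δl_i = b_i / cosα_i.
Slice 1: Δl = 1.8/cos(-1.2°) = 1.800 m; N'_1 = 29·cos(-1.2°) = 29.0; c'Δl = 20.88; W sinα = -0.6
Slice 2: Δl = 2.0/cos5.3° = 2.009 m; N'_2 = 93·cos5.3° = 92.6; c'Δl = 23.30; W sinα = 8.6
Slice 3: Δl = 2.6/cos13.4° = 2.673 m; N'_3 = 203·cos13.4° = 197.5; c'Δl = 31.00; W sinα = 47.0
Slice 4: Δl = 3.1/cos23.8° = 3.388 m; N'_4 = 333·cos23.8° = 304.7; c'Δl = 39.30; W sinα = 134.4
Slice 5: Δl = 3.2/cos36.4° = 3.976 m; N'_5 = 264·cos36.4° = 212.5; c'Δl = 46.12; W sinα = 156.7
Slice 6: Δl = 2.4/cos49.7° = 3.711 m; N'_6 = 75·cos49.7° = 48.5; c'Δl = 43.04; W sinα = 57.2
Σc'Δl = 203.7 kN/m; ΣN' = 884.8 kN/m; ΣW sinα = 403.3 kN/m
Resisting = 203.7 + 884.8·tan30.1° = 203.7 + 512.9 = 716.5 kN/m
FS = 716.5 / 403.3 = 1.777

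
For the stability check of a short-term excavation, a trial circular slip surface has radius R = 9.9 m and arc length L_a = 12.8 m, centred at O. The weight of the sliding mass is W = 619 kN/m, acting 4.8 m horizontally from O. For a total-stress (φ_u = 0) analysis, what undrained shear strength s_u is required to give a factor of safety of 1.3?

FS = s_u·L_a·R / (W·d), so s_u = FS·W·d / (L_a·R).
s_u = 1.3·619·4.8 / (12.80·9.9) = 3862.6 / 126.72 = 30.48 kPa

s_u = 30.5 kPa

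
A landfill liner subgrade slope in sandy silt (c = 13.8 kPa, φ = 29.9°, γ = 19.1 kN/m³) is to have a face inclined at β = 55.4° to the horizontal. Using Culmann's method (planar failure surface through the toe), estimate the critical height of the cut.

H_c = 21.17 m

Culmann's analysis gives the critical failure plane at α_cr = (β + φ)/2 = (55.4 + 29.9)/2 = 42.6°, and the critical height
H_c = (4c/γ) · sinβ cosφ / [1 − cos(β − φ)]
    = (4·13.8/19.1) · sin55.4°·cos29.9° / [1 − cos(25.5°)]
    = 2.890 · 0.8231·0.8669 / [1 − 0.9026]
    = 2.890 · 0.7136 / 0.0974
    = 21.17 m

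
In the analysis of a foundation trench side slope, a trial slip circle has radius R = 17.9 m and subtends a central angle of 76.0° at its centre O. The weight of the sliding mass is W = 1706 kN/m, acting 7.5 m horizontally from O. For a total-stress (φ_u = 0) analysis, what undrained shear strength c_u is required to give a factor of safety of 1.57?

FS = c_u·L_a·R / (W·d), so c_u = FS·W·d / (L_a·R).
Arc length L_a = R·θ = 17.9·(76.0°·π/180) = 17.9·1.3265 = 23.74 m
c_u = 1.57·1706·7.5 / (23.74·17.9) = 20088.2 / 425.01 = 47.27 kPa

c_u = 47.3 kPa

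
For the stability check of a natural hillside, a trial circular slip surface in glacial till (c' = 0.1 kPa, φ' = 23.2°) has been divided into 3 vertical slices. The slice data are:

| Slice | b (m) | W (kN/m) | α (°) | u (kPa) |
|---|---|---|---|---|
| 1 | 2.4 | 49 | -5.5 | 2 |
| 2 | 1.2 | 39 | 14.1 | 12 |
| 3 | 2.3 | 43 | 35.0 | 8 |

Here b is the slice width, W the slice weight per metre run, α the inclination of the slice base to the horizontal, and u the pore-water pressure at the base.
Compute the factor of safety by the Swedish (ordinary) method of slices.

Ordinary method of slices: FS = Σ[c'·Δl_i + (W_i cosα_i − u_i·Δl_i)·tanφ'] / Σ W_i sinα_i, with Δl_i = b_i / cosα_i.
Slice 1: Δl = 2.4/cos(-5.5°) = 2.411 m; N'_1 = 49·cos(-5.5°) − 2·2.411 = 44.0; c'Δl = 0.24; W sinα = -4.7
Slice 2: Δl = 1.2/cos14.1° = 1.237 m; N'_2 = 39·cos14.1° − 12·1.237 = 23.0; c'Δl = 0.12; W sinα = 9.5
Slice 3: Δl = 2.3/cos35.0° = 2.808 m; N'_3 = 43·cos35.0° − 8·2.808 = 12.8; c'Δl = 0.28; W sinα = 24.7
Σc'Δl = 0.6 kN/m; ΣN' = 79.7 kN/m; ΣW sinα = 29.5 kN/m
Resisting = 0.6 + 79.7·tan23.2° = 0.6 + 34.2 = 34.8 kN/m
FS = 34.8 / 29.5 = 1.181

FS = 1.18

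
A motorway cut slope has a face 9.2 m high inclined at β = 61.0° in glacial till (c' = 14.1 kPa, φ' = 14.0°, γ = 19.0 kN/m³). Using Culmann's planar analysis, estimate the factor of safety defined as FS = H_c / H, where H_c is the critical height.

H_c = (4c'/γ) · sinβ cosφ' / [1 − cos(β − φ')]
    = (4·14.1/19.0) · sin61.0°·cos14.0° / [1 − cos47.0°]
    = 2.968 · 0.8486 / 0.3180 = 7.92 m
FS = H_c / H = 7.92 / 9.2 = 0.861

FS = 0.86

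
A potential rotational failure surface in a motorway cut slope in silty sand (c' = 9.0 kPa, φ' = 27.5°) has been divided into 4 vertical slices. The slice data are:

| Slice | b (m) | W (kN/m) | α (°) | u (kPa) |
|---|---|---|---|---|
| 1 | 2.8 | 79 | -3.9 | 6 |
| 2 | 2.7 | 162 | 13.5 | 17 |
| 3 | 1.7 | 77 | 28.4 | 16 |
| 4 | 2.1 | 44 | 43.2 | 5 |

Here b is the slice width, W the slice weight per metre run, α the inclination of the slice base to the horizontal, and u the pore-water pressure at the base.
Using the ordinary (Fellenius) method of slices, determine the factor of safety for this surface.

Ordinary method of slices: FS = Σ[c'·Δl_i + (W_i cosα_i − u_i·Δl_i)·tanφ'] / Σ W_i sinα_i, with Δl_i = b_i / cosα_i.
Slice 1: Δl = 2.8/cos(-3.9°) = 2.806 m; N'_1 = 79·cos(-3.9°) − 6·2.806 = 62.0; c'Δl = 25.26; W sinα = -5.4
Slice 2: Δl = 2.7/cos13.5° = 2.777 m; N'_2 = 162·cos13.5° − 17·2.777 = 110.3; c'Δl = 24.99; W sinα = 37.8
Slice 3: Δl = 1.7/cos28.4° = 1.933 m; N'_3 = 77·cos28.4° − 16·1.933 = 36.8; c'Δl = 17.39; W sinα = 36.6
Slice 4: Δl = 2.1/cos43.2° = 2.881 m; N'_4 = 44·cos43.2° − 5·2.881 = 17.7; c'Δl = 25.93; W sinα = 30.1
Σc'Δl = 93.6 kN/m; ΣN' = 226.8 kN/m; ΣW sinα = 99.2 kN/m
Resisting = 93.6 + 226.8·tan27.5° = 93.6 + 118.1 = 211.6 kN/m
FS = 211.6 / 99.2 = 2.134

FS = 2.13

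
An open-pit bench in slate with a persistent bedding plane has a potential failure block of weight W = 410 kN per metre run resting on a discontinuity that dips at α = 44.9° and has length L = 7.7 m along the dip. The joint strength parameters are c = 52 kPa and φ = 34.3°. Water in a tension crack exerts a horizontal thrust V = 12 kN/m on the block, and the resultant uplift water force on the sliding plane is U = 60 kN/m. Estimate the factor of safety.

FS = 1.85

Resolving the block weight along and normal to the plane and applying the Mohr–Coulomb strength on the joint:
N' = W cosα − U − V sinα = 410·cos44.9° − 60 − 12·sin44.9° = 221.9 kN/m
Driving force T = W sinα + V cosα = 410·sin44.9° + 12·cos44.9° = 297.9 kN/m
Resisting force R = c·L + N'·tanφ = 52·7.7 + 221.9·tan34.3° = 400.4 + 151.4 = 551.8 kN/m
FS = R / T = 551.8 / 297.9 = 1.852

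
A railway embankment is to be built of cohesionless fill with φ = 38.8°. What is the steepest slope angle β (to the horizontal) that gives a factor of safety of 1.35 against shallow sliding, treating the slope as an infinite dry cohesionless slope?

For an infinite dry cohesionless slope FS = tanφ/tanβ, so tanβ = tanφ / FS.
tanβ = tan38.8° / 1.35 = 0.8040 / 1.35 = 0.5956
β = arctan(0.5956) = 30.78°

β = 30.8°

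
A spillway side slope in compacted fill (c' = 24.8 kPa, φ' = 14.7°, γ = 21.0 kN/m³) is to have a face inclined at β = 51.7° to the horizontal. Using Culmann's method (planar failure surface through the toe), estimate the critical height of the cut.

Culmann's analysis gives the critical failure plane at α_cr = (β + φ')/2 = (51.7 + 14.7)/2 = 33.2°, and the critical height
H_c = (4c'/γ) · sinβ cosφ' / [1 − cos(β − φ')]
    = (4·24.8/21.0) · sin51.7°·cos14.7° / [1 − cos(37.0°)]
    = 4.724 · 0.7848·0.9673 / [1 − 0.7986]
    = 4.724 · 0.7591 / 0.2014
    = 17.81 m

H_c = 17.81 m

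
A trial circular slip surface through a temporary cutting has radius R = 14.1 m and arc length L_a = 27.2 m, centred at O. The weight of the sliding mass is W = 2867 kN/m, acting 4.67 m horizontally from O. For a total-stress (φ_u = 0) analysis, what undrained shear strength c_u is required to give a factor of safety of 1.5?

FS = c_u·L_a·R / (W·d), so c_u = FS·W·d / (L_a·R).
c_u = 1.5·2867·4.67 / (27.20·14.1) = 20083.3 / 383.52 = 52.37 kPa

c_u = 52.4 kPa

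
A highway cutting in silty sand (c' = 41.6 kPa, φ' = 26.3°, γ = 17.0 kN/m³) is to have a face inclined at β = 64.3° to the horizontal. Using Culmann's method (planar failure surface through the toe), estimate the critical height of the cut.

H_c = 37.30 m

Culmann's analysis gives the critical failure plane at α_cr = (β + φ')/2 = (64.3 + 26.3)/2 = 45.3°, and the critical height
H_c = (4c'/γ) · sinβ cosφ' / [1 − cos(β − φ')]
    = (4·41.6/17.0) · sin64.3°·cos26.3° / [1 − cos(38.0°)]
    = 9.788 · 0.9011·0.8965 / [1 − 0.7880]
    = 9.788 · 0.8078 / 0.2120
    = 37.30 m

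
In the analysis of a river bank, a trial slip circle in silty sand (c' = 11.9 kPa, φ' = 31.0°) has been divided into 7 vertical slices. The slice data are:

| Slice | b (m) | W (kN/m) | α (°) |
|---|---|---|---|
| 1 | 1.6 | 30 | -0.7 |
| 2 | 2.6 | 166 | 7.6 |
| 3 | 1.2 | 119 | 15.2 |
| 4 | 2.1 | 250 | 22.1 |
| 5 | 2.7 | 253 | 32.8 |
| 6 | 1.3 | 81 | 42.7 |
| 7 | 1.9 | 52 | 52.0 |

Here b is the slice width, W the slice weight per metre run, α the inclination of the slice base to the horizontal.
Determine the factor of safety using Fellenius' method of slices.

FS = 1.83

Ordinary method of slices: FS = Σ[c'·Δl_i + (W_i cosα_i)·tanφ'] / Σ W_i sinα_i, with Δl_i = b_i / cosα_i.
Slice 1: Δl = 1.6/cos(-0.7°) = 1.600 m; N'_1 = 30·cos(-0.7°) = 30.0; c'Δl = 19.04; W sinα = -0.4
Slice 2: Δl = 2.6/cos7.6° = 2.623 m; N'_2 = 166·cos7.6° = 164.5; c'Δl = 31.21; W sinα = 22.0
Slice 3: Δl = 1.2/cos15.2° = 1.244 m; N'_3 = 119·cos15.2° = 114.8; c'Δl = 14.80; W sinα = 31.2
Slice 4: Δl = 2.1/cos22.1° = 2.267 m; N'_4 = 250·cos22.1° = 231.6; c'Δl = 26.97; W sinα = 94.1
Slice 5: Δl = 2.7/cos32.8° = 3.212 m; N'_5 = 253·cos32.8° = 212.7; c'Δl = 38.22; W sinα = 137.1
Slice 6: Δl = 1.3/cos42.7° = 1.769 m; N'_6 = 81·cos42.7° = 59.5; c'Δl = 21.05; W sinα = 54.9
Slice 7: Δl = 1.9/cos52.0° = 3.086 m; N'_7 = 52·cos52.0° = 32.0; c'Δl = 36.72; W sinα = 41.0
Σc'Δl = 188.0 kN/m; ΣN' = 845.2 kN/m; ΣW sinα = 379.8 kN/m
Resisting = 188.0 + 845.2·tan31.0° = 188.0 + 507.9 = 695.9 kN/m
FS = 695.9 / 379.8 = 1.832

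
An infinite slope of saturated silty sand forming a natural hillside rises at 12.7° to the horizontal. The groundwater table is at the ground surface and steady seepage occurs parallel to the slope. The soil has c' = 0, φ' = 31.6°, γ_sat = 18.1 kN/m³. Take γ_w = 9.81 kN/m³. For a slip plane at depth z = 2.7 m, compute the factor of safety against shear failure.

FS = 1.25

With seepage parallel to the slope and the water table at the surface, the effective normal stress on the slip plane uses the buoyant unit weight γ' = γ_sat − γ_w while the driving shear stress uses γ_sat:
FS = [c' + γ' z cos²β tanφ'] / [γ_sat z sinβ cosβ]
(For c' = 0 this reduces to FS = (γ'/γ_sat)·tanφ'/tanβ.)
γ' = 18.1 − 9.81 = 8.29 kN/m³
Numerator = 0.0 + 8.29·2.7·cos²12.7°·tan31.6° = 0.0 + 8.29·2.7·0.9517·0.6152 = 13.105 kPa
Denominator = 18.1·2.7·sin12.7°·cos12.7° = 18.1·2.7·0.2198·0.9755 = 10.481 kPa
FS = 13.105 / 10.481 = 1.250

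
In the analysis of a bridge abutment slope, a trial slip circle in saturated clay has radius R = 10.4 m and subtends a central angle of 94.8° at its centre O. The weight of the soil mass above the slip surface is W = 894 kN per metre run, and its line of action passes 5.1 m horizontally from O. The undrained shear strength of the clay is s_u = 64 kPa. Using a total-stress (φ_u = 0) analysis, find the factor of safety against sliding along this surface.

Taking moments about the centre O, the resisting moment is provided by the undrained shear strength acting along the arc:
Arc length L_a = R·θ = 10.4·(94.8°·π/180) = 10.4·1.6546 = 17.21 m
M_R = s_u·L_a·R = 64·17.21·10.4 = 11453.3 kN·m/m
M_D = W·d = 894·5.1 = 4559.4 kN·m/m
FS = M_R / M_D = 11453.3 / 4559.4 = 2.512

FS = 2.51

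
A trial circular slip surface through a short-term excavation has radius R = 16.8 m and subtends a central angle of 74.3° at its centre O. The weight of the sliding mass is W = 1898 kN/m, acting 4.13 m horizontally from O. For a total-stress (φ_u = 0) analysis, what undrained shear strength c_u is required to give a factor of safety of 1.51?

c_u = 32.3 kPa

FS = c_u·L_a·R / (W·d), so c_u = FS·W·d / (L_a·R).
Arc length L_a = R·θ = 16.8·(74.3°·π/180) = 16.8·1.2968 = 21.79 m
c_u = 1.51·1898·4.13 / (21.79·16.8) = 11836.5 / 366.00 = 32.34 kPa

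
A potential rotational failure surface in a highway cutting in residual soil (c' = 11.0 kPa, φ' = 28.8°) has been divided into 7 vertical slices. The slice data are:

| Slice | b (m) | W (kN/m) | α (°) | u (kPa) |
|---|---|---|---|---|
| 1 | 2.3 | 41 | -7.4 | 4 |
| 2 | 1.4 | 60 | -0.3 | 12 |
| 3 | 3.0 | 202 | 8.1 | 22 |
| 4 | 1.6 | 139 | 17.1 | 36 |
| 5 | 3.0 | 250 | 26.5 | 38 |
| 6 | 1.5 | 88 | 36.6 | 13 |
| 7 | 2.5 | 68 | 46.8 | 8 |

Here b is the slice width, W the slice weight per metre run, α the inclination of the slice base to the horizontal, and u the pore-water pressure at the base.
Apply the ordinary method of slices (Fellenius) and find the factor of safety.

Ordinary method of slices: FS = Σ[c'·Δl_i + (W_i cosα_i − u_i·Δl_i)·tanφ'] / Σ W_i sinα_i, with Δl_i = b_i / cosα_i.
Slice 1: Δl = 2.3/cos(-7.4°) = 2.319 m; N'_1 = 41·cos(-7.4°) − 4·2.319 = 31.4; c'Δl = 25.51; W sinα = -5.3
Slice 2: Δl = 1.4/cos(-0.3°) = 1.400 m; N'_2 = 60·cos(-0.3°) − 12·1.400 = 43.2; c'Δl = 15.40; W sinα = -0.3
Slice 3: Δl = 3.0/cos8.1° = 3.030 m; N'_3 = 202·cos8.1° − 22·3.030 = 133.3; c'Δl = 33.33; W sinα = 28.5
Slice 4: Δl = 1.6/cos17.1° = 1.674 m; N'_4 = 139·cos17.1° − 36·1.674 = 72.6; c'Δl = 18.41; W sinα = 40.9
Slice 5: Δl = 3.0/cos26.5° = 3.352 m; N'_5 = 250·cos26.5° − 38·3.352 = 96.3; c'Δl = 36.87; W sinα = 111.5
Slice 6: Δl = 1.5/cos36.6° = 1.868 m; N'_6 = 88·cos36.6° − 13·1.868 = 46.4; c'Δl = 20.55; W sinα = 52.5
Slice 7: Δl = 2.5/cos46.8° = 3.652 m; N'_7 = 68·cos46.8° − 8·3.652 = 17.3; c'Δl = 40.17; W sinα = 49.6
Σc'Δl = 190.3 kN/m; ΣN' = 440.5 kN/m; ΣW sinα = 277.3 kN/m
Resisting = 190.3 + 440.5·tan28.8° = 190.3 + 242.2 = 432.4 kN/m
FS = 432.4 / 277.3 = 1.559

FS = 1.56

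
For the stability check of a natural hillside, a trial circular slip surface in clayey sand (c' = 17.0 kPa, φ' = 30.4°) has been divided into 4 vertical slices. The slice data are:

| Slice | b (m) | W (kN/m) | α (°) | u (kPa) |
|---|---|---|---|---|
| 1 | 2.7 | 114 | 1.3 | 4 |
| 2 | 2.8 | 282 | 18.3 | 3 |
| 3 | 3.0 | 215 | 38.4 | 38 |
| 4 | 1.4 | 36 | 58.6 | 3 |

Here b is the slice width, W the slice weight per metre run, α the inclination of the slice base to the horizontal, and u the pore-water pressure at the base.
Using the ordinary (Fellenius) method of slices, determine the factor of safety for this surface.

FS = 1.72

Ordinary method of slices: FS = Σ[c'·Δl_i + (W_i cosα_i − u_i·Δl_i)·tanφ'] / Σ W_i sinα_i, with Δl_i = b_i / cosα_i.
Slice 1: Δl = 2.7/cos1.3° = 2.701 m; N'_1 = 114·cos1.3° − 4·2.701 = 103.2; c'Δl = 45.91; W sinα = 2.6
Slice 2: Δl = 2.8/cos18.3° = 2.949 m; N'_2 = 282·cos18.3° − 3·2.949 = 258.9; c'Δl = 50.14; W sinα = 88.5
Slice 3: Δl = 3.0/cos38.4° = 3.828 m; N'_3 = 215·cos38.4° − 38·3.828 = 23.0; c'Δl = 65.08; W sinα = 133.5
Slice 4: Δl = 1.4/cos58.6° = 2.687 m; N'_4 = 36·cos58.6° − 3·2.687 = 10.7; c'Δl = 45.68; W sinα = 30.7
Σc'Δl = 206.8 kN/m; ΣN' = 395.8 kN/m; ΣW sinα = 255.4 kN/m
Resisting = 206.8 + 395.8·tan30.4° = 206.8 + 232.2 = 439.0 kN/m
FS = 439.0 / 255.4 = 1.719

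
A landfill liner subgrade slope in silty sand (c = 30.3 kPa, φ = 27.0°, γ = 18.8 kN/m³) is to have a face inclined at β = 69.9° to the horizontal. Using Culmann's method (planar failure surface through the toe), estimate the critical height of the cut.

H_c = 20.17 m

Culmann's analysis gives the critical failure plane at α_cr = (β + φ)/2 = (69.9 + 27.0)/2 = 48.5°, and the critical height
H_c = (4c/γ) · sinβ cosφ / [1 − cos(β − φ)]
    = (4·30.3/18.8) · sin69.9°·cos27.0° / [1 − cos(42.9°)]
    = 6.447 · 0.9391·0.8910 / [1 − 0.7325]
    = 6.447 · 0.8367 / 0.2675
    = 20.17 m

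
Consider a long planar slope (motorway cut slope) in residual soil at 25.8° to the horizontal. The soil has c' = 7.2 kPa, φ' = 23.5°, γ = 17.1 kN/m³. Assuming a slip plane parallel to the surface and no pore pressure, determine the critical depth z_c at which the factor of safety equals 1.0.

z_c = 10.69 m

Setting FS = 1.00 in FS = [c' + γz cos²β tanφ'] / [γz sinβ cosβ] and solving for z:
z = c' / [γ cosβ (FS·sinβ − cosβ·tanφ')]
  = 7.2 / [17.1·cos25.8°·(1.00·sin25.8° − cos25.8°·tan23.5°)]
  = 7.2 / [17.1·0.9003·(1.00·0.4352 − 0.9003·0.4348)]
  = 7.2 / 0.6737 = 10.687 m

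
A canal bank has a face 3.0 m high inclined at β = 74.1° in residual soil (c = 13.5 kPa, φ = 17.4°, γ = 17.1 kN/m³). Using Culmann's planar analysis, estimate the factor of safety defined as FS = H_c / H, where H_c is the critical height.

FS = 2.14

H_c = (4c/γ) · sinβ cosφ / [1 − cos(β − φ)]
    = (4·13.5/17.1) · sin74.1°·cos17.4° / [1 − cos56.7°]
    = 3.158 · 0.9177 / 0.4510 = 6.43 m
FS = H_c / H = 6.43 / 3.0 = 2.142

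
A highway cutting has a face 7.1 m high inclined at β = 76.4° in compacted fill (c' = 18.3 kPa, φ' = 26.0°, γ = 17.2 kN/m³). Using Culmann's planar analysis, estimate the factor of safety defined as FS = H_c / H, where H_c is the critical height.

FS = 1.44

H_c = (4c'/γ) · sinβ cosφ' / [1 − cos(β − φ')]
    = (4·18.3/17.2) · sin76.4°·cos26.0° / [1 − cos50.4°]
    = 4.256 · 0.8736 / 0.3626 = 10.25 m
FS = H_c / H = 10.25 / 7.1 = 1.444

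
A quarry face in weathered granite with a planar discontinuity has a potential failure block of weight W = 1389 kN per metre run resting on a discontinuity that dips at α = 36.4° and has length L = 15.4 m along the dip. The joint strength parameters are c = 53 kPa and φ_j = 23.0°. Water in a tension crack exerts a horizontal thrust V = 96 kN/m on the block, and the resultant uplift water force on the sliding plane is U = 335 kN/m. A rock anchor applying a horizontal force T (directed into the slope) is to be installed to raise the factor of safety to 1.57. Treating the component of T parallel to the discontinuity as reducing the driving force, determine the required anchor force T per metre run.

T = 192 kN/m

Resolving forces along and normal to the sliding plane, with the horizontal anchor force T adding T·sinα to the effective normal force and T·cosα acting up the plane against the driving force:
FS = [cL + (W cosα − U − V sinα + T sinα) tanφ_j] / [W sinα + V cosα − T cosα]
Without the anchor: N' = 726.0 kN/m, driving T_d = 901.5 kN/m, resisting R = 53·15.4 + 726.0·tan23.0° = 1124.4 kN/m, FS = 1.25.
Setting FS = 1.57 and solving for T:
1.57·(901.5 − T cos36.4°) = 1124.4 + T sin36.4°·tan23.0°
T·(sin36.4°·tan23.0° + 1.57·cos36.4°) = 1.57·901.5 − 1124.4
T·(0.5934·0.4245 + 1.57·0.8049) = 1415.4 − 1124.4 = 291.0
T·1.5156 = 291.0
T = 192.0 kN/m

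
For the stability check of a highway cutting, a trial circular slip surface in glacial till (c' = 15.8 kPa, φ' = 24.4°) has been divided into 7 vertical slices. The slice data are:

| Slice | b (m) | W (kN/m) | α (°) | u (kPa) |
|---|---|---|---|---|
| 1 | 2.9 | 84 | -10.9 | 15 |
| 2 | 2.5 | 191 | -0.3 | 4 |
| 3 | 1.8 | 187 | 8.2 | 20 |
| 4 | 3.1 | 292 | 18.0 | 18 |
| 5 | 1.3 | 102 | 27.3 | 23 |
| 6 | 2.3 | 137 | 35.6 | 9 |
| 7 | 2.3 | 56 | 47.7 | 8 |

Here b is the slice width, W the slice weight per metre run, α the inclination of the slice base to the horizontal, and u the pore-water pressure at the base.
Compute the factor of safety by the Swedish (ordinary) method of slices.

Ordinary method of slices: FS = Σ[c'·Δl_i + (W_i cosα_i − u_i·Δl_i)·tanφ'] / Σ W_i sinα_i, with Δl_i = b_i / cosα_i.
Slice 1: Δl = 2.9/cos(-10.9°) = 2.953 m; N'_1 = 84·cos(-10.9°) − 15·2.953 = 38.2; c'Δl = 46.66; W sinα = -15.9
Slice 2: Δl = 2.5/cos(-0.3°) = 2.500 m; N'_2 = 191·cos(-0.3°) − 4·2.500 = 181.0; c'Δl = 39.50; W sinα = -1.0
Slice 3: Δl = 1.8/cos8.2° = 1.819 m; N'_3 = 187·cos8.2° − 20·1.819 = 148.7; c'Δl = 28.73; W sinα = 26.7
Slice 4: Δl = 3.1/cos18.0° = 3.260 m; N'_4 = 292·cos18.0° − 18·3.260 = 219.0; c'Δl = 51.50; W sinα = 90.2
Slice 5: Δl = 1.3/cos27.3° = 1.463 m; N'_5 = 102·cos27.3° − 23·1.463 = 57.0; c'Δl = 23.11; W sinα = 46.8
Slice 6: Δl = 2.3/cos35.6° = 2.829 m; N'_6 = 137·cos35.6° − 9·2.829 = 85.9; c'Δl = 44.69; W sinα = 79.8
Slice 7: Δl = 2.3/cos47.7° = 3.417 m; N'_7 = 56·cos47.7° − 8·3.417 = 10.3; c'Δl = 54.00; W sinα = 41.4
Σc'Δl = 288.2 kN/m; ΣN' = 740.2 kN/m; ΣW sinα = 268.0 kN/m
Resisting = 288.2 + 740.2·tan24.4° = 288.2 + 335.8 = 624.0 kN/m
FS = 624.0 / 268.0 = 2.329

FS = 2.33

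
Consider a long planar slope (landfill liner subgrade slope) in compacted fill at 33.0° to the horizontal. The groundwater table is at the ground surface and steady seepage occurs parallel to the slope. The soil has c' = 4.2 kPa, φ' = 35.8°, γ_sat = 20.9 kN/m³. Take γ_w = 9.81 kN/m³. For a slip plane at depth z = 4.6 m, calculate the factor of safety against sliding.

FS = 0.68

With seepage parallel to the slope and the water table at the surface, the effective normal stress on the slip plane uses the buoyant unit weight γ' = γ_sat − γ_w while the driving shear stress uses γ_sat:
FS = [c' + γ' z cos²β tanφ'] / [γ_sat z sinβ cosβ]
γ' = 20.9 − 9.81 = 11.09 kN/m³
Numerator = 4.2 + 11.09·4.6·cos²33.0°·tan35.8° = 4.2 + 11.09·4.6·0.7034·0.7212 = 30.079 kPa
Denominator = 20.9·4.6·sin33.0°·cos33.0° = 20.9·4.6·0.5446·0.8387 = 43.914 kPa
FS = 30.079 / 43.914 = 0.685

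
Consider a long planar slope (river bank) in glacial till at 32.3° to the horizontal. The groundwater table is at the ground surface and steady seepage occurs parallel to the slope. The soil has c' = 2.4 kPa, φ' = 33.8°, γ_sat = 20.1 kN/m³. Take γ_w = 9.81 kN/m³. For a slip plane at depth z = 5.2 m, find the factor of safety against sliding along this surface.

FS = 0.59

With seepage parallel to the slope and the water table at the surface, the effective normal stress on the slip plane uses the buoyant unit weight γ' = γ_sat − γ_w while the driving shear stress uses γ_sat:
FS = [c' + γ' z cos²β tanφ'] / [γ_sat z sinβ cosβ]
γ' = 20.1 − 9.81 = 10.29 kN/m³
Numerator = 2.4 + 10.29·5.2·cos²32.3°·tan33.8° = 2.4 + 10.29·5.2·0.7145·0.6694 = 27.993 kPa
Denominator = 20.1·5.2·sin32.3°·cos32.3° = 20.1·5.2·0.5344·0.8453 = 47.208 kPa
FS = 27.993 / 47.208 = 0.593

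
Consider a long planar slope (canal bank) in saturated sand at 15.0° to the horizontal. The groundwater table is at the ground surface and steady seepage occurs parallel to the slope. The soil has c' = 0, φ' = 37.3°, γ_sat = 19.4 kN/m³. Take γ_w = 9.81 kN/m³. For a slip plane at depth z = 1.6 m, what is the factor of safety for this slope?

FS = 1.41

With seepage parallel to the slope and the water table at the surface, the effective normal stress on the slip plane uses the buoyant unit weight γ' = γ_sat − γ_w while the driving shear stress uses γ_sat:
FS = [c' + γ' z cos²β tanφ'] / [γ_sat z sinβ cosβ]
(For c' = 0 this reduces to FS = (γ'/γ_sat)·tanφ'/tanβ.)
γ' = 19.4 − 9.81 = 9.59 kN/m³
Numerator = 0.0 + 9.59·1.6·cos²15.0°·tan37.3° = 0.0 + 9.59·1.6·0.9330·0.7618 = 10.906 kPa
Denominator = 19.4·1.6·sin15.0°·cos15.0° = 19.4·1.6·0.2588·0.9659 = 7.760 kPa
FS = 10.906 / 7.760 = 1.405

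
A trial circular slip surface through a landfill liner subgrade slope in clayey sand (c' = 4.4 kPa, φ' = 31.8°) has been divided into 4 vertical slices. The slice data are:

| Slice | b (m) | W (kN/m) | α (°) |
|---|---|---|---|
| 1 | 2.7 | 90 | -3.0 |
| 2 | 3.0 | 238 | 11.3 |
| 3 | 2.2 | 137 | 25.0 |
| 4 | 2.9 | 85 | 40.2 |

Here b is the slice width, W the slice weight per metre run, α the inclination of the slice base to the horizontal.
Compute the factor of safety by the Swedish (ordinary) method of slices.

Ordinary method of slices: FS = Σ[c'·Δl_i + (W_i cosα_i)·tanφ'] / Σ W_i sinα_i, with Δl_i = b_i / cosα_i.
Slice 1: Δl = 2.7/cos(-3.0°) = 2.704 m; N'_1 = 90·cos(-3.0°) = 89.9; c'Δl = 11.90; W sinα = -4.7
Slice 2: Δl = 3.0/cos11.3° = 3.059 m; N'_2 = 238·cos11.3° = 233.4; c'Δl = 13.46; W sinα = 46.6
Slice 3: Δl = 2.2/cos25.0° = 2.427 m; N'_3 = 137·cos25.0° = 124.2; c'Δl = 10.68; W sinα = 57.9
Slice 4: Δl = 2.9/cos40.2° = 3.797 m; N'_4 = 85·cos40.2° = 64.9; c'Δl = 16.71; W sinα = 54.9
Σc'Δl = 52.7 kN/m; ΣN' = 512.3 kN/m; ΣW sinα = 154.7 kN/m
Resisting = 52.7 + 512.3·tan31.8° = 52.7 + 317.7 = 370.4 kN/m
FS = 370.4 / 154.7 = 2.395

FS = 2.39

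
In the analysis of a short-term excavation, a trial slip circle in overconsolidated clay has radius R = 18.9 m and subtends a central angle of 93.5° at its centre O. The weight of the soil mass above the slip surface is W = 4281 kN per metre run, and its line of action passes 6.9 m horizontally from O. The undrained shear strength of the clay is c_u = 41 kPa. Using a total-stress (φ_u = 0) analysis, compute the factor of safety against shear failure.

FS = 0.81

Taking moments about the centre O, the resisting moment is provided by the undrained shear strength acting along the arc:
Arc length L_a = R·θ = 18.9·(93.5°·π/180) = 18.9·1.6319 = 30.84 m
M_R = c_u·L_a·R = 41·30.84·18.9 = 23899.9 kN·m/m
M_D = W·d = 4281·6.9 = 29538.9 kN·m/m
FS = M_R / M_D = 23899.9 / 29538.9 = 0.809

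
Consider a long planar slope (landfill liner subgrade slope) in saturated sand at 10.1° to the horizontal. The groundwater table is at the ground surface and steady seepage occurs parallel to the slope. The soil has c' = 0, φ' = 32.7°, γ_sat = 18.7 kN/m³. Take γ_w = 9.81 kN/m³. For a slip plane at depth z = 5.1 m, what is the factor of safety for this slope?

With seepage parallel to the slope and the water table at the surface, the effective normal stress on the slip plane uses the buoyant unit weight γ' = γ_sat − γ_w while the driving shear stress uses γ_sat:
FS = [c' + γ' z cos²β tanφ'] / [γ_sat z sinβ cosβ]
(For c' = 0 this reduces to FS = (γ'/γ_sat)·tanφ'/tanβ.)
γ' = 18.7 − 9.81 = 8.89 kN/m³
Numerator = 0.0 + 8.89·5.1·cos²10.1°·tan32.7° = 0.0 + 8.89·5.1·0.9692·0.6420 = 28.212 kPa
Denominator = 18.7·5.1·sin10.1°·cos10.1° = 18.7·5.1·0.1754·0.9845 = 16.466 kPa
FS = 28.212 / 16.466 = 1.713

FS = 1.71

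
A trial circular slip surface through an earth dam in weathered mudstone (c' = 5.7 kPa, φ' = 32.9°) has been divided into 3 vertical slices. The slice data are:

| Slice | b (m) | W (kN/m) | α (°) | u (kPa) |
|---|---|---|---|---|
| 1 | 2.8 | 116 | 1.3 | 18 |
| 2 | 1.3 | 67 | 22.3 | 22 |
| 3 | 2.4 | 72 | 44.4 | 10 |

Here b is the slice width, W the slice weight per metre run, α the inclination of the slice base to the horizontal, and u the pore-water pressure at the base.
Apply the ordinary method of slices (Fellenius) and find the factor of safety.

Ordinary method of slices: FS = Σ[c'·Δl_i + (W_i cosα_i − u_i·Δl_i)·tanφ'] / Σ W_i sinα_i, with Δl_i = b_i / cosα_i.
Slice 1: Δl = 2.8/cos1.3° = 2.801 m; N'_1 = 116·cos1.3° − 18·2.801 = 65.6; c'Δl = 15.96; W sinα = 2.6
Slice 2: Δl = 1.3/cos22.3° = 1.405 m; N'_2 = 67·cos22.3° − 22·1.405 = 31.1; c'Δl = 8.01; W sinα = 25.4
Slice 3: Δl = 2.4/cos44.4° = 3.359 m; N'_3 = 72·cos44.4° − 10·3.359 = 17.9; c'Δl = 19.15; W sinα = 50.4
Σc'Δl = 43.1 kN/m; ΣN' = 114.5 kN/m; ΣW sinα = 78.4 kN/m
Resisting = 43.1 + 114.5·tan32.9° = 43.1 + 74.1 = 117.2 kN/m
FS = 117.2 / 78.4 = 1.494

FS = 1.49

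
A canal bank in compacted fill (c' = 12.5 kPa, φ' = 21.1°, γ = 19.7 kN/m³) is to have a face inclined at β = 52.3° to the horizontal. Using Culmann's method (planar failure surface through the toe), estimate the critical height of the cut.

H_c = 12.95 m

Culmann's analysis gives the critical failure plane at α_cr = (β + φ')/2 = (52.3 + 21.1)/2 = 36.7°, and the critical height
H_c = (4c'/γ) · sinβ cosφ' / [1 − cos(β − φ')]
    = (4·12.5/19.7) · sin52.3°·cos21.1° / [1 − cos(31.2°)]
    = 2.538 · 0.7912·0.9330 / [1 − 0.8554]
    = 2.538 · 0.7382 / 0.1446
    = 12.95 m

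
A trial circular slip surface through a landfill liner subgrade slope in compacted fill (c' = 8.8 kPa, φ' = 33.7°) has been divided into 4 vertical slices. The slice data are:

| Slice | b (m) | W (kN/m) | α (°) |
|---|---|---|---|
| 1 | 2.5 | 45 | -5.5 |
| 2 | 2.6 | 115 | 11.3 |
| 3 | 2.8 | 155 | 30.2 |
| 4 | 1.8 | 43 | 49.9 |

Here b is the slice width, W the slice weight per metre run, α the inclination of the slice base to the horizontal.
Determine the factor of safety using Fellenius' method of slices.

Ordinary method of slices: FS = Σ[c'·Δl_i + (W_i cosα_i)·tanφ'] / Σ W_i sinα_i, with Δl_i = b_i / cosα_i.
Slice 1: Δl = 2.5/cos(-5.5°) = 2.512 m; N'_1 = 45·cos(-5.5°) = 44.8; c'Δl = 22.10; W sinα = -4.3
Slice 2: Δl = 2.6/cos11.3° = 2.651 m; N'_2 = 115·cos11.3° = 112.8; c'Δl = 23.33; W sinα = 22.5
Slice 3: Δl = 2.8/cos30.2° = 3.240 m; N'_3 = 155·cos30.2° = 134.0; c'Δl = 28.51; W sinα = 78.0
Slice 4: Δl = 1.8/cos49.9° = 2.794 m; N'_4 = 43·cos49.9° = 27.7; c'Δl = 24.59; W sinα = 32.9
Σc'Δl = 98.5 kN/m; ΣN' = 319.2 kN/m; ΣW sinα = 129.1 kN/m
Resisting = 98.5 + 319.2·tan33.7° = 98.5 + 212.9 = 311.4 kN/m
FS = 311.4 / 129.1 = 2.413

FS = 2.41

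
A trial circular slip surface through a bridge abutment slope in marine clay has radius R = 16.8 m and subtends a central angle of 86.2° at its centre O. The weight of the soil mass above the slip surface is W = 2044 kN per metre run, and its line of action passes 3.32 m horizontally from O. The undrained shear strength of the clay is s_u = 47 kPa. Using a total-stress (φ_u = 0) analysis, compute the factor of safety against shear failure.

Taking moments about the centre O, the resisting moment is provided by the undrained shear strength acting along the arc:
Arc length L_a = R·θ = 16.8·(86.2°·π/180) = 16.8·1.5045 = 25.28 m
M_R = s_u·L_a·R = 47·25.28·16.8 = 19957.3 kN·m/m
M_D = W·d = 2044·3.32 = 6786.1 kN·m/m
FS = M_R / M_D = 19957.3 / 6786.1 = 2.941

FS = 2.94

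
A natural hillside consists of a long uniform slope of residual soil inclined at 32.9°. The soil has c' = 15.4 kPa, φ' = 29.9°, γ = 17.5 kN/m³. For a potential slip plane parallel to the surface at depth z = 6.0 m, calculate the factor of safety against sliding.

FS = 1.21

For an infinite slope with a slip plane parallel to the surface (no pore pressure): FS = [c' + γz cos²β tanφ'] / [γz sinβ cosβ].
γz = 17.5·6.0 = 105.00 kN/m²
Numerator = 15.4 + 105.00·cos²32.9°·tan29.9° = 15.4 + 105.00·0.7050·0.5750 = 57.964 kPa
Denominator = 105.00·sin32.9°·cos32.9° = 105.00·0.5432·0.8396 = 47.886 kPa
FS = 57.964 / 47.886 = 1.210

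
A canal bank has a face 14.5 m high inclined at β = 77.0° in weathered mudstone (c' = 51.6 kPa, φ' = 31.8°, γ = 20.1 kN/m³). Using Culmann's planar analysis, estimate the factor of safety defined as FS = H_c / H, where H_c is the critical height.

H_c = (4c'/γ) · sinβ cosφ' / [1 − cos(β − φ')]
    = (4·51.6/20.1) · sin77.0°·cos31.8° / [1 − cos45.2°]
    = 10.269 · 0.8281 / 0.2954 = 28.79 m
FS = H_c / H = 28.79 / 14.5 = 1.986

FS = 1.99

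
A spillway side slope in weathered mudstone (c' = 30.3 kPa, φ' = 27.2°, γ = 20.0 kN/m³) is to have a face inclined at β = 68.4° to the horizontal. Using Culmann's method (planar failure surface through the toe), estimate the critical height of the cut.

H_c = 20.24 m

Culmann's analysis gives the critical failure plane at α_cr = (β + φ')/2 = (68.4 + 27.2)/2 = 47.8°, and the critical height
H_c = (4c'/γ) · sinβ cosφ' / [1 − cos(β − φ')]
    = (4·30.3/20.0) · sin68.4°·cos27.2° / [1 − cos(41.2°)]
    = 6.060 · 0.9298·0.8894 / [1 − 0.7524]
    = 6.060 · 0.8270 / 0.2476
    = 20.24 m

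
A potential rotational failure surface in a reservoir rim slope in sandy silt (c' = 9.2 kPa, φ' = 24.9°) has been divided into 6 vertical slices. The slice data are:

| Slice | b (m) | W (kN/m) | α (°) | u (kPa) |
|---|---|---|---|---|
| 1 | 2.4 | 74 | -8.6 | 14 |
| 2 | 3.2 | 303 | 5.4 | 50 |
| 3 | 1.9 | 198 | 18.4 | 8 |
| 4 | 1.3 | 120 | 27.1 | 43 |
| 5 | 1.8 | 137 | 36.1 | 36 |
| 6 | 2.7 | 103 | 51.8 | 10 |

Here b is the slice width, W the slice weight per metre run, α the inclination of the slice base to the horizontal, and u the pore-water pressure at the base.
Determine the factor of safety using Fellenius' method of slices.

Ordinary method of slices: FS = Σ[c'·Δl_i + (W_i cosα_i − u_i·Δl_i)·tanφ'] / Σ W_i sinα_i, with Δl_i = b_i / cosα_i.
Slice 1: Δl = 2.4/cos(-8.6°) = 2.427 m; N'_1 = 74·cos(-8.6°) − 14·2.427 = 39.2; c'Δl = 22.33; W sinα = -11.1
Slice 2: Δl = 3.2/cos5.4° = 3.214 m; N'_2 = 303·cos5.4° − 50·3.214 = 140.9; c'Δl = 29.57; W sinα = 28.5
Slice 3: Δl = 1.9/cos18.4° = 2.002 m; N'_3 = 198·cos18.4° − 8·2.002 = 171.9; c'Δl = 18.42; W sinα = 62.5
Slice 4: Δl = 1.3/cos27.1° = 1.460 m; N'_4 = 120·cos27.1° − 43·1.460 = 44.0; c'Δl = 13.43; W sinα = 54.7
Slice 5: Δl = 1.8/cos36.1° = 2.228 m; N'_5 = 137·cos36.1° − 36·2.228 = 30.5; c'Δl = 20.50; W sinα = 80.7
Slice 6: Δl = 2.7/cos51.8° = 4.366 m; N'_6 = 103·cos51.8° − 10·4.366 = 20.0; c'Δl = 40.17; W sinα = 80.9
Σc'Δl = 144.4 kN/m; ΣN' = 446.5 kN/m; ΣW sinα = 296.3 kN/m
Resisting = 144.4 + 446.5·tan24.9° = 144.4 + 207.3 = 351.7 kN/m
FS = 351.7 / 296.3 = 1.187

FS = 1.19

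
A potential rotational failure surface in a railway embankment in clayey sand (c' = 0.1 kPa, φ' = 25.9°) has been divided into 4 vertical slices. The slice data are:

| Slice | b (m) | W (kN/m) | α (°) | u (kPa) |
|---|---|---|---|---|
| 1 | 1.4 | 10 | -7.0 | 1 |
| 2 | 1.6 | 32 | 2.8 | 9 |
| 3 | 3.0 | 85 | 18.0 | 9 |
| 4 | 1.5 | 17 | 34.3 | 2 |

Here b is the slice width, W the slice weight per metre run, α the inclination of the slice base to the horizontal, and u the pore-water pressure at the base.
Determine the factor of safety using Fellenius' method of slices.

FS = 1.22

Ordinary method of slices: FS = Σ[c'·Δl_i + (W_i cosα_i − u_i·Δl_i)·tanφ'] / Σ W_i sinα_i, with Δl_i = b_i / cosα_i.
Slice 1: Δl = 1.4/cos(-7.0°) = 1.411 m; N'_1 = 10·cos(-7.0°) − 1·1.411 = 8.5; c'Δl = 0.14; W sinα = -1.2
Slice 2: Δl = 1.6/cos2.8° = 1.602 m; N'_2 = 32·cos2.8° − 9·1.602 = 17.5; c'Δl = 0.16; W sinα = 1.6
Slice 3: Δl = 3.0/cos18.0° = 3.154 m; N'_3 = 85·cos18.0° − 9·3.154 = 52.5; c'Δl = 0.32; W sinα = 26.3
Slice 4: Δl = 1.5/cos34.3° = 1.816 m; N'_4 = 17·cos34.3° − 2·1.816 = 10.4; c'Δl = 0.18; W sinα = 9.6
Σc'Δl = 0.8 kN/m; ΣN' = 88.9 kN/m; ΣW sinα = 36.2 kN/m
Resisting = 0.8 + 88.9·tan25.9° = 0.8 + 43.2 = 44.0 kN/m
FS = 44.0 / 36.2 = 1.215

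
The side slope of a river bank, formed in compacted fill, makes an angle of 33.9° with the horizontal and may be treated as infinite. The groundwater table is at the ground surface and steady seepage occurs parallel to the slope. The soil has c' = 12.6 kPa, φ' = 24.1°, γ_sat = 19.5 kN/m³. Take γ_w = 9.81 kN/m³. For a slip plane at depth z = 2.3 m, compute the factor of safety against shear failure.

FS = 0.94

With seepage parallel to the slope and the water table at the surface, the effective normal stress on the slip plane uses the buoyant unit weight γ' = γ_sat − γ_w while the driving shear stress uses γ_sat:
FS = [c' + γ' z cos²β tanφ'] / [γ_sat z sinβ cosβ]
γ' = 19.5 − 9.81 = 9.69 kN/m³
Numerator = 12.6 + 9.69·2.3·cos²33.9°·tan24.1° = 12.6 + 9.69·2.3·0.6889·0.4473 = 19.468 kPa
Denominator = 19.5·2.3·sin33.9°·cos33.9° = 19.5·2.3·0.5577·0.8300 = 20.763 kPa
FS = 19.468 / 20.763 = 0.938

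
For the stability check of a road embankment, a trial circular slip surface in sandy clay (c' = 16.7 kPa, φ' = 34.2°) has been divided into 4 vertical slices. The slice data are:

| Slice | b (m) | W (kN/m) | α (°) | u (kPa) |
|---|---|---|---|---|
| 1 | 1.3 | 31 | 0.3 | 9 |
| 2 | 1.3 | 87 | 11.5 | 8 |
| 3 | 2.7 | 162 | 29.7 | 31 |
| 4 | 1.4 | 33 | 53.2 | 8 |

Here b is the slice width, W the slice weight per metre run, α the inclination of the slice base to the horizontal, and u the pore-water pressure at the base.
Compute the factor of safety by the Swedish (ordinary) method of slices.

FS = 1.85

Ordinary method of slices: FS = Σ[c'·Δl_i + (W_i cosα_i − u_i·Δl_i)·tanφ'] / Σ W_i sinα_i, with Δl_i = b_i / cosα_i.
Slice 1: Δl = 1.3/cos0.3° = 1.300 m; N'_1 = 31·cos0.3° − 9·1.300 = 19.3; c'Δl = 21.71; W sinα = 0.2
Slice 2: Δl = 1.3/cos11.5° = 1.327 m; N'_2 = 87·cos11.5° − 8·1.327 = 74.6; c'Δl = 22.15; W sinα = 17.3
Slice 3: Δl = 2.7/cos29.7° = 3.108 m; N'_3 = 162·cos29.7° − 31·3.108 = 44.4; c'Δl = 51.91; W sinα = 80.3
Slice 4: Δl = 1.4/cos53.2° = 2.337 m; N'_4 = 33·cos53.2° − 8·2.337 = 1.1; c'Δl = 39.03; W sinα = 26.4
Σc'Δl = 134.8 kN/m; ΣN' = 139.4 kN/m; ΣW sinα = 124.2 kN/m
Resisting = 134.8 + 139.4·tan34.2° = 134.8 + 94.7 = 229.5 kN/m
FS = 229.5 / 124.2 = 1.848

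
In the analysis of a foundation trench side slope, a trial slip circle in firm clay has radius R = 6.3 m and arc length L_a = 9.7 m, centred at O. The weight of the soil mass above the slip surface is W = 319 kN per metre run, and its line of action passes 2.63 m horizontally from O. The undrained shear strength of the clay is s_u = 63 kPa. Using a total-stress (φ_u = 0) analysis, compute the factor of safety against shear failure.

FS = 4.59

Taking moments about the centre O, the resisting moment is provided by the undrained shear strength acting along the arc:
M_R = s_u·L_a·R = 63·9.70·6.3 = 3849.9 kN·m/m
M_D = W·d = 319·2.63 = 839.0 kN·m/m
FS = M_R / M_D = 3849.9 / 839.0 = 4.589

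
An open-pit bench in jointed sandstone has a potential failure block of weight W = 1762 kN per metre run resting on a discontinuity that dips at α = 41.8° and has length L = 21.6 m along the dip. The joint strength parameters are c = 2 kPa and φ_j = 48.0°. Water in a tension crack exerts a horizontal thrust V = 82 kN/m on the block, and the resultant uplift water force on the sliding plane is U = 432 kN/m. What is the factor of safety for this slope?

Resolving the block weight along and normal to the plane and applying the Mohr–Coulomb strength on the joint:
N' = W cosα − U − V sinα = 1762·cos41.8° − 432 − 82·sin41.8° = 826.9 kN/m
Driving force T = W sinα + V cosα = 1762·sin41.8° + 82·cos41.8° = 1235.6 kN/m
Resisting force R = c·L + N'·tanφ_j = 2·21.6 + 826.9·tan48.0° = 43.2 + 918.3 = 961.5 kN/m
FS = R / T = 961.5 / 1235.6 = 0.778

FS = 0.78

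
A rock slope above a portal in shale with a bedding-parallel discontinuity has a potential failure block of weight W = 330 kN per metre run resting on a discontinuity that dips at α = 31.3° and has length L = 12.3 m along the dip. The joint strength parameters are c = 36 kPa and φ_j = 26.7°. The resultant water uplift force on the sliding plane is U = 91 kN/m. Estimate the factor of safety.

FS = 3.14

Resolving the block weight along and normal to the plane and applying the Mohr–Coulomb strength on the joint:
N' = W cosα − U = 330·cos31.3° − 91 = 191.0 kN/m
Driving force T = W sinα = 330·sin31.3° = 171.4 kN/m
Resisting force R = c·L + N'·tanφ_j = 36·12.3 + 191.0·tan26.7° = 442.8 + 96.0 = 538.8 kN/m
FS = R / T = 538.8 / 171.4 = 3.143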